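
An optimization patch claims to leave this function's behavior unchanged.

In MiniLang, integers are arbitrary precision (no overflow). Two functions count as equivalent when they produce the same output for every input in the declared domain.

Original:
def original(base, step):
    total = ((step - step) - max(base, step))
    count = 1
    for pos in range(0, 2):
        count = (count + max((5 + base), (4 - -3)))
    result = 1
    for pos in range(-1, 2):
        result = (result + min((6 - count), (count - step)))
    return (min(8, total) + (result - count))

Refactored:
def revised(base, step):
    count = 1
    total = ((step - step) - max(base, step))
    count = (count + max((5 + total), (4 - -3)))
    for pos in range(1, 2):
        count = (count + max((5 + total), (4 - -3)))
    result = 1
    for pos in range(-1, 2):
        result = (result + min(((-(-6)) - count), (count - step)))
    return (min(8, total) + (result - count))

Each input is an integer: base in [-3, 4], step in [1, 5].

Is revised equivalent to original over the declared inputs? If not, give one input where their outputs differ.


Try base=3, step=1.
original: total = -3; count = 1; [pos=0]; count = 9; [pos=1]; count = 17; result = 1; [pos=-1]; result = -10; [pos=0]; result = -21; [pos=1]; result = -32; return -52
revised: count = 1; total = -3; count = 8; [pos=1]; count = 15; result = 1; [pos=-1]; result = -8; [pos=0]; result = -17; [pos=1]; result = -26; return -44
-52 != -44, so the rewrite changes behavior.
verdict: not equivalent; witness: base=3, step=1


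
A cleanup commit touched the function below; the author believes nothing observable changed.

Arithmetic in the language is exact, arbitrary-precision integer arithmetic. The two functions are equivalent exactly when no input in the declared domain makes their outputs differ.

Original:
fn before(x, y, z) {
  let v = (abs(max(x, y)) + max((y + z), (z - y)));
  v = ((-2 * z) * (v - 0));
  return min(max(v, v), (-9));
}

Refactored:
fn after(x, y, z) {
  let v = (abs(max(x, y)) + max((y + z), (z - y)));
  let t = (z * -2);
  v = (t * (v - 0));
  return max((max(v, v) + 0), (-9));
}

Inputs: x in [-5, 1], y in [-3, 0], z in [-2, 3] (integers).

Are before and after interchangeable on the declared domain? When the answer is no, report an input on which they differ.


Consider the input x=-5, y=-3, z=-2.
before: v := 4 | v := 16 | result -9
after: v := 4 | t := 4 | v := 16 | result 16
-9 != 16, so the rewrite changes behavior.
verdict: not equivalent; witness: x=-5, y=-3, z=-2


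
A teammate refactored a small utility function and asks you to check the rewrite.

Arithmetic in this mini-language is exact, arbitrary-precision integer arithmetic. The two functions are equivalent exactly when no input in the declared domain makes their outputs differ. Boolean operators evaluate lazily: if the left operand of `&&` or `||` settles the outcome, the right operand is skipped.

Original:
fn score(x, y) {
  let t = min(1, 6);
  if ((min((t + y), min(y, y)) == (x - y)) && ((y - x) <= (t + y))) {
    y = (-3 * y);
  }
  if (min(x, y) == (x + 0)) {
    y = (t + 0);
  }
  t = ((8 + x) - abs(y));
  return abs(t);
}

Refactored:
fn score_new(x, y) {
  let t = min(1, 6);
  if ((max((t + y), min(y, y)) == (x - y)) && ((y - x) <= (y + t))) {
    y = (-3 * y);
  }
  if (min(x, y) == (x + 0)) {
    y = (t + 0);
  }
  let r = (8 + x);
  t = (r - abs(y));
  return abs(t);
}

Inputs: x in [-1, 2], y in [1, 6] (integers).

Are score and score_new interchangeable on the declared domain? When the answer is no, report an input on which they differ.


Not equivalent: x=2, y=1 separates them (7 vs 9).
score: t=1, then ((min((t + y), min(y, y)) == (x - y)) && ((y - x) <= (t + y))) is true, then y=-3, then (min(x, y) == (x + 0)) is false, then t=7, then returns 7
score_new: t=1, then ((max((t + y), min(y, y)) == (x - y)) && ((y - x) <= (y + t))) is false, then (min(x, y) == (x + 0)) is false, then r=10, then t=9, then returns 9
verdict: not equivalent; witness: x=2, y=1


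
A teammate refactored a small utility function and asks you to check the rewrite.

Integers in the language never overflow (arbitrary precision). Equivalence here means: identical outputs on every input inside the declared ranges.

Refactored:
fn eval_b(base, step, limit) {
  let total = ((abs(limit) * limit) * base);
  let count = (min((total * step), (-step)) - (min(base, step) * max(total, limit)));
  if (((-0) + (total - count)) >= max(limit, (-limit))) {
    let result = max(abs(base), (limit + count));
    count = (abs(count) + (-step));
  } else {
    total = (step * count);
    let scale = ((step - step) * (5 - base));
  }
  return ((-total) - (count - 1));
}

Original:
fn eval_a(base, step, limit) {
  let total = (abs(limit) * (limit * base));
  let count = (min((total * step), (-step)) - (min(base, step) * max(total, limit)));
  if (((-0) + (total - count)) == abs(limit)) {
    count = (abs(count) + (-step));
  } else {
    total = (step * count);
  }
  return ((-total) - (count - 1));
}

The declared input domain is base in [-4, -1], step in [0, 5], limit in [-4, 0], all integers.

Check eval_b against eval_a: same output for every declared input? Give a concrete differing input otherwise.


These are not equivalent — on base=-4, step=1, limit=0 the outputs split (3 vs 1).
eval_a: total = 0; count = -1; (((-0) + (total - count)) == abs(limit)) -> false; total = -1; return 3
eval_b: total = 0; count = -1; (((-0) + (total - count)) >= max(limit, (-limit))) -> true; result = 4; count = 0; return 1
verdict: not equivalent; witness: base=-4, step=1, limit=0


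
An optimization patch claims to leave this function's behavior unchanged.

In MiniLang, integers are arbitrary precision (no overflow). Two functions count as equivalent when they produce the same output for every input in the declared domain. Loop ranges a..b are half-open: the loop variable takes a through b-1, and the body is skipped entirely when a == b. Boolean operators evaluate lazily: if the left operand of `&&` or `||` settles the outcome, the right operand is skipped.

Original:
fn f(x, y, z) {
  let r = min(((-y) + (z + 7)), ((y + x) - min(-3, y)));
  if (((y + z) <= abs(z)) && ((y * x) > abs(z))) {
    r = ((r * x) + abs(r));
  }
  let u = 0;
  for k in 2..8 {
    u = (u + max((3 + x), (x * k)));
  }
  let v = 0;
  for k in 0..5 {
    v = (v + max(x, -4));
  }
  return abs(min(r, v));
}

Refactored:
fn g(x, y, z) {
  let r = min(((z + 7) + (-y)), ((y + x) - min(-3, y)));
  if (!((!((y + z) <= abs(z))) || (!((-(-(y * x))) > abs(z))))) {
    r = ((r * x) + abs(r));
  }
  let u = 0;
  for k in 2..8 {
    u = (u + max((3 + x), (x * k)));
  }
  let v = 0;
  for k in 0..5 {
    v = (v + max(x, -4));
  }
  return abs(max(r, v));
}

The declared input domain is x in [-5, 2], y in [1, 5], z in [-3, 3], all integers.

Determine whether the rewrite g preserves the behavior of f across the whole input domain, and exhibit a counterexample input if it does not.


The rewrite breaks on x=-5, y=1, z=-3, where the results are 20 and 1.
f: r := -1 | (((y + z) <= abs(z)) && ((y * x) > abs(z))): false | u := 0 | iter k=2: | u := -2 | iter k=3: | u := -4 | iter k=4: | u := -6 | iter k=5: | u := -8 | iter k=6: | u := -10 | iter k=7: | u := -12 | v := 0 | iter k=0: | v := -4 | iter k=1: | v := -8 | iter k=2: | v := -12 | iter k=3: | v := -16 | iter k=4: | v := -20 | result 20
g: r := -1 | (!((!((y + z) <= abs(z))) || (!((-(-(y * x))) > abs(z))))): false | u := 0 | iter k=2: | u := -2 | iter k=3: | u := -4 | iter k=4: | u := -6 | iter k=5: | u := -8 | iter k=6: | u := -10 | iter k=7: | u := -12 | v := 0 | iter k=0: | v := -4 | iter k=1: | v := -8 | iter k=2: | v := -12 | iter k=3: | v := -16 | iter k=4: | v := -20 | result 1
verdict: not equivalent; witness: x=-5, y=1, z=-3


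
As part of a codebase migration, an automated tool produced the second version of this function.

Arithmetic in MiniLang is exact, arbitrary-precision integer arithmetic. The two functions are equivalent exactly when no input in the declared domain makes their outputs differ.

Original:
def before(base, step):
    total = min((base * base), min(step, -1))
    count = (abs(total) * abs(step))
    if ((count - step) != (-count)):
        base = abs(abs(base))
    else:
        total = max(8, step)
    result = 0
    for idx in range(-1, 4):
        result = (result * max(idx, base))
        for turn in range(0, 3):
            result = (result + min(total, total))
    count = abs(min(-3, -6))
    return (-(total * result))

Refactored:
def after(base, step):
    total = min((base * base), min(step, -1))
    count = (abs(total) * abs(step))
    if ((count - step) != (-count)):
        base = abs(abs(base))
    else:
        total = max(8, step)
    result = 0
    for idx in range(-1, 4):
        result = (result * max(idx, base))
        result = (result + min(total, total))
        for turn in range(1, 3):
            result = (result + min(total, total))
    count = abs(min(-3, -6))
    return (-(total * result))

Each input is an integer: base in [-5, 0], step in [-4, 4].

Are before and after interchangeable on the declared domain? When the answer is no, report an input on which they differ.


Behavior is preserved: although statement counts differ; arithmetic usage differs; loop structure differs; min/max/abs usage differs, the outputs never diverge.
As a probe, take base=-2, step=3: before runs total := -1 | count := 3 | ((count - step) != (-count)): true | base := 2 | result := 0 | iter idx=-1: | result := 0 | iter turn=0: | result := -1 | iter turn=1: | result := -2 | iter turn=2: | result := -3 | iter idx=0: | result := -6 | iter turn=0: | result := -7 | iter turn=1: | result := -8 | iter turn=2: | result := -9 | iter idx=1: | result := -18 | iter turn=0: | result := -19 | iter turn=1: | result := -20 | iter turn=2: | result := -21 | iter idx=2: | result := -42 | iter turn=0: | result := -43 | iter turn=1: | result := -44 | iter turn=2: | result := -45 | iter idx=3: | result := -135 | iter turn=0: | result := -136 | iter turn=1: | result := -137 | iter turn=2: | result := -138 | count := 6 | result -138; after runs total := -1 | count := 3 | ((count - step) != (-count)): true | base := 2 | result := 0 | iter idx=-1: | result := 0 | result := -1 | iter turn=1: | result := -2 | iter turn=2: | result := -3 | iter idx=0: | result := -6 | result := -7 | iter turn=1: | result := -8 | iter turn=2: | result := -9 | iter idx=1: | result := -18 | result := -19 | iter turn=1: | result := -20 | iter turn=2: | result := -21 | iter idx=2: | result := -42 | result := -43 | iter turn=1: | result := -44 | iter turn=2: | result := -45 | iter idx=3: | result := -135 | result := -136 | iter turn=1: | result := -137 | iter turn=2: | result := -138 | count := 6 | result -138; both end at -138.
Across all 54 domain points the two functions coincide.
verdict: equivalent


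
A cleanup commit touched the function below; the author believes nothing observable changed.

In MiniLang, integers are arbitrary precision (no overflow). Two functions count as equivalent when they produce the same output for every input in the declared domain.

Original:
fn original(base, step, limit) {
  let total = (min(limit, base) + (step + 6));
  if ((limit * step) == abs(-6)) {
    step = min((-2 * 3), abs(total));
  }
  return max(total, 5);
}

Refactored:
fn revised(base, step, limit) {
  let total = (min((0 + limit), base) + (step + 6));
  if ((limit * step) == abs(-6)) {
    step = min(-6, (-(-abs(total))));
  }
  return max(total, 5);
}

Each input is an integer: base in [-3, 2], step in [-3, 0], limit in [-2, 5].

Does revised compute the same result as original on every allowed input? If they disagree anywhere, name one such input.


The two are interchangeable: arithmetic usage differs; and constant usage differs, and every declared input agrees.
Tracing base=-1, step=-3, limit=5: original: total := 2 | ((limit * step) == abs(-6)): false | result 5 | revised: total := 2 | ((limit * step) == abs(-6)): false | result 5 — matching result 5.
Sweeping the whole domain (192 inputs) finds no disagreement.
verdict: equivalent


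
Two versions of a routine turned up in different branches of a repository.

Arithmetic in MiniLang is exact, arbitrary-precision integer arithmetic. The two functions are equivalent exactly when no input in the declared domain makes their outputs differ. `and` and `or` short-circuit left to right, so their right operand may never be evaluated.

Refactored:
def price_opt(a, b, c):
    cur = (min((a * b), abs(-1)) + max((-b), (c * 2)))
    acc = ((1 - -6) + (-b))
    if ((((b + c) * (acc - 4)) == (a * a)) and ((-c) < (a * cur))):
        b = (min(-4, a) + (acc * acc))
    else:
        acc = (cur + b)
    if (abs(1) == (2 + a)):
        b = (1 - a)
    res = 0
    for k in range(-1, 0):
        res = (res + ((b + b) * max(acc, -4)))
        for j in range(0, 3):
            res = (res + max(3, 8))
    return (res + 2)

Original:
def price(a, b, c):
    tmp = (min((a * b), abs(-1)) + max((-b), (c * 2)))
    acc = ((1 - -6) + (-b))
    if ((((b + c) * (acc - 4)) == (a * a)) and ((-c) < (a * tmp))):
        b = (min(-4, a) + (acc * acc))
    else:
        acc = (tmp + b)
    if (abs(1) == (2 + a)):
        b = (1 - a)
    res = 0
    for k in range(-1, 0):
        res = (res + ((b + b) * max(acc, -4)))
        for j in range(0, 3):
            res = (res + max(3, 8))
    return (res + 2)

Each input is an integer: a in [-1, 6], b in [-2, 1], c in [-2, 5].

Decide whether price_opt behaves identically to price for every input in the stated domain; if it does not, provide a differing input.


Changes here: local variable names differ; the full 256-point sweep finds no disagreement.
verdict: equivalent


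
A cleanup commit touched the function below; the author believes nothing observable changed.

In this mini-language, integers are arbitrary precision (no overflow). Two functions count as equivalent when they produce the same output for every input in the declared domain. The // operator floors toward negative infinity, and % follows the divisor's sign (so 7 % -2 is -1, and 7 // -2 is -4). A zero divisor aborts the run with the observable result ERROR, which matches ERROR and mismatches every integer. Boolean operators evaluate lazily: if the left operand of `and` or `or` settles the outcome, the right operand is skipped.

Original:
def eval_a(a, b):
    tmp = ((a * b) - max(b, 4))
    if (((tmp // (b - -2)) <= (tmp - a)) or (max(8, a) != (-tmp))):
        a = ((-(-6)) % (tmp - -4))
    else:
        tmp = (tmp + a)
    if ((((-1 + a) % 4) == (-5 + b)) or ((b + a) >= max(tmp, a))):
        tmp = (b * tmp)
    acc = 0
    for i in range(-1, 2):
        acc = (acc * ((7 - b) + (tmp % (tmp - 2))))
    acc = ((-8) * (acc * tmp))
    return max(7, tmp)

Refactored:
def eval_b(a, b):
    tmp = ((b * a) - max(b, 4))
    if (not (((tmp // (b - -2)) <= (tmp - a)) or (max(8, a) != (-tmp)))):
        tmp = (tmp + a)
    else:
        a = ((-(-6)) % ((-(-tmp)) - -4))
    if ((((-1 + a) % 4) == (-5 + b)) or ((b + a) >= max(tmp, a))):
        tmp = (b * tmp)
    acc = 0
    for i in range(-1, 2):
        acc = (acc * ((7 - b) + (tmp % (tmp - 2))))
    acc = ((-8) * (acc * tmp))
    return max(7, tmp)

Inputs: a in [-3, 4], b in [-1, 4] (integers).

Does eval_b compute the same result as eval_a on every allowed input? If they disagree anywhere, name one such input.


Comparing the listings, the differences include: boolean connective usage differs.
As a probe, take a=1, b=0: eval_a runs tmp := -4 | (((tmp // (b - -2)) <= (tmp - a)) or (max(8, a) != (-tmp))): true | divide-by-zero, output ERROR; eval_b runs tmp := -4 | (not (((tmp // (b - -2)) <= (tmp - a)) or (max(8, a) != (-tmp)))): false | divide-by-zero, output ERROR; both end at ERROR.
Every one of the 48 inputs gives matching results.
verdict: equivalent


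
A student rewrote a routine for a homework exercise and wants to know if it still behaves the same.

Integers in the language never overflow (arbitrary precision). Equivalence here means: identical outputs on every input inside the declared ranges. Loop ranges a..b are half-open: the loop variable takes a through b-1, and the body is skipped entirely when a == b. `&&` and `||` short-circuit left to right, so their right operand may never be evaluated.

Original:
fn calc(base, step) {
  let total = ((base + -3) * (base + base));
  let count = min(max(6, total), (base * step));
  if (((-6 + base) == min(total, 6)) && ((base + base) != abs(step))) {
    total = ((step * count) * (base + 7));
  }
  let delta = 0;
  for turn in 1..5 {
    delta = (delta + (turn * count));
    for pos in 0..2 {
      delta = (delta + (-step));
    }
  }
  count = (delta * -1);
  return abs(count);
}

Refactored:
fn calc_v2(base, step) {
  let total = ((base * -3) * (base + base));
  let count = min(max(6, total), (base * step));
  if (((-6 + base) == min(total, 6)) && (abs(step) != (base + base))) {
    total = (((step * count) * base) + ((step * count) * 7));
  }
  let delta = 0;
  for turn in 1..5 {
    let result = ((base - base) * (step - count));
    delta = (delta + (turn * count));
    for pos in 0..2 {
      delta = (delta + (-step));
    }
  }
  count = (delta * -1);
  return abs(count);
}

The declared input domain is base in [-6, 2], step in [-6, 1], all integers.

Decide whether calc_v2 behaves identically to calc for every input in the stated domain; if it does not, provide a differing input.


These are not equivalent — on base=-6, step=-6 the outputs split (408 vs 108).
calc: total becomes 108; next count becomes 36; next (((-6 + base) == min(total, 6)) && ((base + base) != abs(step))) evaluates to false; next delta becomes 0; next at turn=1:; next delta becomes 36; next at pos=0:; next delta becomes 42; next at pos=1:; next delta becomes 48; next at turn=2:; next delta becomes 120; next at pos=0:; next delta becomes 126; next at pos=1:; next delta becomes 132; next at turn=3:; next delta becomes 240; next at pos=0:; next delta becomes 246; next at pos=1:; next delta becomes 252; next at turn=4:; next delta becomes 396; next at pos=0:; next delta becomes 402; next at pos=1:; next delta becomes 408; next count becomes -408; next final value 408
calc_v2: total becomes -216; next count becomes 6; next (((-6 + base) == min(total, 6)) && (abs(step) != (base + base))) evaluates to false; next delta becomes 0; next at turn=1:; next result becomes 0; next delta becomes 6; next at pos=0:; next delta becomes 12; next at pos=1:; next delta becomes 18; next at turn=2:; next result becomes 0; next delta becomes 30; next at pos=0:; next delta becomes 36; next at pos=1:; next delta becomes 42; next at turn=3:; next result becomes 0; next delta becomes 60; next at pos=0:; next delta becomes 66; next at pos=1:; next delta becomes 72; next at turn=4:; next result becomes 0; next delta becomes 96; next at pos=0:; next delta becomes 102; next at pos=1:; next delta becomes 108; next count becomes -108; next final value 108
verdict: not equivalent; witness: base=-6, step=-6


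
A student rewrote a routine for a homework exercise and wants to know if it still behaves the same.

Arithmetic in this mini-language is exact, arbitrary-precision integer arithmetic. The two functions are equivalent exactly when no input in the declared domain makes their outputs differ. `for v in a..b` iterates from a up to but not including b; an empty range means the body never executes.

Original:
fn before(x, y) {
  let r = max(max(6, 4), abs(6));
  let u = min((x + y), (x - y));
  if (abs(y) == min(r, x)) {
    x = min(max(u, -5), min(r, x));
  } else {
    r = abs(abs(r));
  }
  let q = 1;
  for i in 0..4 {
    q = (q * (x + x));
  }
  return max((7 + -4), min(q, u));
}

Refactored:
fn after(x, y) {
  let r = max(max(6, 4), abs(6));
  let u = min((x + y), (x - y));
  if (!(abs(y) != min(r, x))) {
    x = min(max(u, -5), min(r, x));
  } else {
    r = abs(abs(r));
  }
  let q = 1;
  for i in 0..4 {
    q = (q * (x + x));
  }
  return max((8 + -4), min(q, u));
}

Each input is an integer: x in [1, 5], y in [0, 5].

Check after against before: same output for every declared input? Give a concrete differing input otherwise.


Run the pair on x=1, y=0.
before: r := 6 | u := 1 | (abs(y) == min(r, x)): false | r := 6 | q := 1 | iter i=0: | q := 2 | iter i=1: | q := 4 | iter i=2: | q := 8 | iter i=3: | q := 16 | result 3
after: r := 6 | u := 1 | (!(abs(y) != min(r, x))): false | r := 6 | q := 1 | iter i=0: | q := 2 | iter i=1: | q := 4 | iter i=2: | q := 8 | iter i=3: | q := 16 | result 4
3 vs 4 — the two versions disagree here.
verdict: not equivalent; witness: x=1, y=0


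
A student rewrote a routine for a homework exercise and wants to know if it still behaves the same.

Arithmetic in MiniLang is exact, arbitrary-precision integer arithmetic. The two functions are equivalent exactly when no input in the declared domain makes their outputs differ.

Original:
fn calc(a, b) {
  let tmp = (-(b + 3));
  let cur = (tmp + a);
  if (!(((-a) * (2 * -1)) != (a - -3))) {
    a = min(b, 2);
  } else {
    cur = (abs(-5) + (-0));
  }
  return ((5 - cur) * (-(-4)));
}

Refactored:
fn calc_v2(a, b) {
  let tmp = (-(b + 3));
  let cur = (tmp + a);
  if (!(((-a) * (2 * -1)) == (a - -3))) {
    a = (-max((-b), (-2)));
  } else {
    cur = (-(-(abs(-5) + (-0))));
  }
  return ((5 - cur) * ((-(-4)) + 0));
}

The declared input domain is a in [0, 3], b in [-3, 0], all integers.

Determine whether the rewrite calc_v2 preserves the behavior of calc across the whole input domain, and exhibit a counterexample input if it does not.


The rewrite breaks on a=0, b=-3, where the results are 0 and 20.
calc: tmp becomes 0; next cur becomes 0; next (!(((-a) * (2 * -1)) != (a - -3))) evaluates to false; next cur becomes 5; next final value 0
calc_v2: tmp becomes 0; next cur becomes 0; next (!(((-a) * (2 * -1)) == (a - -3))) evaluates to true; next a becomes -3; next final value 20
verdict: not equivalent; witness: a=0, b=-3


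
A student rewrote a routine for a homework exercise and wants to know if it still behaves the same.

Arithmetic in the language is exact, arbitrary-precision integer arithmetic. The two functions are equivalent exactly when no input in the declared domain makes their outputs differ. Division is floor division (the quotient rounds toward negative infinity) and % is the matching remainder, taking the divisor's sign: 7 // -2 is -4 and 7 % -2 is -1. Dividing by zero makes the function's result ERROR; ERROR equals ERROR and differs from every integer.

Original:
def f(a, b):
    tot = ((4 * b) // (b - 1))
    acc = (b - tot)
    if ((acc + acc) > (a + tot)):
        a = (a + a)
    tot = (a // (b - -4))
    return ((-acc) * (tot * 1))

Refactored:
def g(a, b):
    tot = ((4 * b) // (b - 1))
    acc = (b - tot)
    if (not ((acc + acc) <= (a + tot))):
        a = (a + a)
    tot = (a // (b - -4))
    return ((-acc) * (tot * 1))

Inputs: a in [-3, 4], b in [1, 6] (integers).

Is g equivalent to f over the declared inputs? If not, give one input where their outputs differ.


Comparing the listings, the differences include: comparison usage differs, boolean connective usage differs.
Tracing a=0, b=6: f: tot=4, then acc=2, then ((acc + acc) > (a + tot)) is false, then tot=0, then returns 0 | g: tot=4, then acc=2, then (not ((acc + acc) <= (a + tot))) is false, then tot=0, then returns 0 — matching result 0.
Every one of the 48 inputs gives matching results.
verdict: equivalent


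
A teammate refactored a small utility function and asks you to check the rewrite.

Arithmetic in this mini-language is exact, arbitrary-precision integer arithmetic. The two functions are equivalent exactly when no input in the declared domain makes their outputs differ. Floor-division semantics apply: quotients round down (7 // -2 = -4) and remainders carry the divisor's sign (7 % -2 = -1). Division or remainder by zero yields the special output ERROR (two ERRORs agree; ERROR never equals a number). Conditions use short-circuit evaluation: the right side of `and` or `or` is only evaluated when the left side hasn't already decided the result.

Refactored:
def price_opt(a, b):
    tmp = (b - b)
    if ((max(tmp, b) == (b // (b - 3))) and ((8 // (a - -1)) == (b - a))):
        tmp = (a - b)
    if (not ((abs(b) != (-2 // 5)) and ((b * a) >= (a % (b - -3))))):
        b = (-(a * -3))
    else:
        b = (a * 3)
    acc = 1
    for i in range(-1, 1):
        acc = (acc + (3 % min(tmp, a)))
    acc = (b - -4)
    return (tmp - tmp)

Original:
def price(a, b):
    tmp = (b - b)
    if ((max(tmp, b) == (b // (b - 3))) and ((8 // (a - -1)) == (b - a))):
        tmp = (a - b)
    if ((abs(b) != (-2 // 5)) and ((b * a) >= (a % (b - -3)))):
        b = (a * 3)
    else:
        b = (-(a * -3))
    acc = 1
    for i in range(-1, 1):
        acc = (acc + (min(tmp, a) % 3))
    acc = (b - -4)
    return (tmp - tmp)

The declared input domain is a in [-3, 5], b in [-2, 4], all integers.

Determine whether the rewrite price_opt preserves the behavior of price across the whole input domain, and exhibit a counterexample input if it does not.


On input a=0, b=-2, price returns 0 while price_opt returns ERROR.
verdict: not equivalent; witness: a=0, b=-2


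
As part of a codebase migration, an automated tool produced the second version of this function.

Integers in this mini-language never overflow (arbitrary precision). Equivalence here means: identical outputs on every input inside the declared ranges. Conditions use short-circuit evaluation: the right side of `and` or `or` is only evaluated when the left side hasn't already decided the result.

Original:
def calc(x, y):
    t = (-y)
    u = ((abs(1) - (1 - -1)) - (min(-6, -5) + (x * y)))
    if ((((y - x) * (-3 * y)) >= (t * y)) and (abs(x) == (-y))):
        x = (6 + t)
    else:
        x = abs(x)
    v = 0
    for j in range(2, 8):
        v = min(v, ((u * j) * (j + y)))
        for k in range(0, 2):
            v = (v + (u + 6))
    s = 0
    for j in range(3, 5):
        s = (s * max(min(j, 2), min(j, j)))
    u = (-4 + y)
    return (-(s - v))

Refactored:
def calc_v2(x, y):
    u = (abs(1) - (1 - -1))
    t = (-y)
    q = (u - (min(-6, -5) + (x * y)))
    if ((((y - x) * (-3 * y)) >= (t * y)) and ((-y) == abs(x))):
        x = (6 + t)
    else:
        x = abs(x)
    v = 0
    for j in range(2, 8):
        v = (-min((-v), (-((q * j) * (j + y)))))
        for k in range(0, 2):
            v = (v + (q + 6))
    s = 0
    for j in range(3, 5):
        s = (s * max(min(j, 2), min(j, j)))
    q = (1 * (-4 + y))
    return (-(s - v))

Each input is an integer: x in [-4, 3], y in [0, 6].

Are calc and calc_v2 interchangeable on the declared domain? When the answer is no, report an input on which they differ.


The rewrite breaks on x=-4, y=0, where the results are 132 and 267.
calc: t = 0; u = 5; ((((y - x) * (-3 * y)) >= (t * y)) and (abs(x) == (-y))) -> false; x = 4; v = 0; [j=2]; v = 0; [k=0]; v = 11; [k=1]; v = 22; [j=3]; v = 22; [k=0]; v = 33; [k=1]; v = 44; [j=4]; v = 44; [k=0]; v = 55; [k=1]; v = 66; [j=5]; v = 66; [k=0]; v = 77; [k=1]; v = 88; [j=6]; v = 88; [k=0]; v = 99; [k=1]; v = 110; [j=7]; v = 110; [k=0]; v = 121; [k=1]; v = 132; s = 0; [j=3]; s = 0; [j=4]; s = 0; u = -4; return 132
calc_v2: u = -1; t = 0; q = 5; ((((y - x) * (-3 * y)) >= (t * y)) and ((-y) == abs(x))) -> false; x = 4; v = 0; [j=2]; v = 20; [k=0]; v = 31; [k=1]; v = 42; [j=3]; v = 45; [k=0]; v = 56; [k=1]; v = 67; [j=4]; v = 80; [k=0]; v = 91; [k=1]; v = 102; [j=5]; v = 125; [k=0]; v = 136; [k=1]; v = 147; [j=6]; v = 180; [k=0]; v = 191; [k=1]; v = 202; [j=7]; v = 245; [k=0]; v = 256; [k=1]; v = 267; s = 0; [j=3]; s = 0; [j=4]; s = 0; q = -4; return 267
verdict: not equivalent; witness: x=-4, y=0


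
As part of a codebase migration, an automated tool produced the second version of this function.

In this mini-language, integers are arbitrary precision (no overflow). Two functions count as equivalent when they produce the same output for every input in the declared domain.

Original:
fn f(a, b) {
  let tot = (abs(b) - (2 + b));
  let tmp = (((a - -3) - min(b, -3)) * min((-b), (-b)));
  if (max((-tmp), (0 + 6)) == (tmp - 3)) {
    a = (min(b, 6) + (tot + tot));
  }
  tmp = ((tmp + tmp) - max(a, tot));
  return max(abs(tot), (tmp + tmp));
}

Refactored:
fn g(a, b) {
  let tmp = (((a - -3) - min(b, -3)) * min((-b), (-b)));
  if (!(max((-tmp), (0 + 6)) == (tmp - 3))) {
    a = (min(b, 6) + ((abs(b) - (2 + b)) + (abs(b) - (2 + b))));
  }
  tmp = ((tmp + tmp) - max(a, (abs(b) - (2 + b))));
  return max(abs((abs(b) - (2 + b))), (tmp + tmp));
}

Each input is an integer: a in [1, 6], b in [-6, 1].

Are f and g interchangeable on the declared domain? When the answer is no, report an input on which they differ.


Try a=1, b=-6.
f: tot = 10; tmp = 60; (max((-tmp), (0 + 6)) == (tmp - 3)) -> false; tmp = 110; return 220
g: tmp = 60; (!(max((-tmp), (0 + 6)) == (tmp - 3))) -> true; a = 14; tmp = 106; return 212
220 and 212 differ, so these are not the same function on this domain.
verdict: not equivalent; witness: a=1, b=-6


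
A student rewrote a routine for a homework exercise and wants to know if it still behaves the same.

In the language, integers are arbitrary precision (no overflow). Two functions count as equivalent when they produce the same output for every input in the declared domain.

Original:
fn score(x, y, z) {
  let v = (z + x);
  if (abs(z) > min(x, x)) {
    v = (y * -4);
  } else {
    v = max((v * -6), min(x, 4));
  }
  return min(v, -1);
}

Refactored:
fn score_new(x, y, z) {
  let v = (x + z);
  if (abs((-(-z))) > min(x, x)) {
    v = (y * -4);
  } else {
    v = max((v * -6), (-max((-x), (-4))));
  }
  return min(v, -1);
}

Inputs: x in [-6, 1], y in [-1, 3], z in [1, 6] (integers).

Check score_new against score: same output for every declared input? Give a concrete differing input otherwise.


Side by side, the visible changes include: min/max/abs usage differs.
One worked example (x=1, y=1, z=5) — score: v = 6; (abs(z) > min(x, x)) -> true; v = -4; return -4; score_new: v = 6; (abs((-(-z))) > min(x, x)) -> true; v = -4; return -4; agreement on -4.
Sweeping the whole domain (240 inputs) finds no disagreement.
verdict: equivalent


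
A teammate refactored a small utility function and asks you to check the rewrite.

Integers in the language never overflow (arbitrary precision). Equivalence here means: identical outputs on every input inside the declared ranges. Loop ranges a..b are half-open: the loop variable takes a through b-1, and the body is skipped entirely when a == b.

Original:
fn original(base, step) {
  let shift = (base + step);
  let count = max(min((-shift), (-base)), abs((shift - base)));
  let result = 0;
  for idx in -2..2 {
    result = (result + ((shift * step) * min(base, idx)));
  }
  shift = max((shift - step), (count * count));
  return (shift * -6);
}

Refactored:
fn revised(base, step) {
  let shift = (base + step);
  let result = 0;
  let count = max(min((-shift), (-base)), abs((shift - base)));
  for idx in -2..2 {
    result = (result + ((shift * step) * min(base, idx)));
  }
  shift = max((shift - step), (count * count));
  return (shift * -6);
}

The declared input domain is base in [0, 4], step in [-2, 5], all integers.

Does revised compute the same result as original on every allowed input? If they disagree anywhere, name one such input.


Side by side, the visible changes include: same computation, different form.
Tracing base=2, step=3: original: shift = 5; count = 3; result = 0; [idx=-2]; result = -30; [idx=-1]; result = -45; [idx=0]; result = -45; [idx=1]; result = -30; shift = 9; return -54 | revised: shift = 5; result = 0; count = 3; [idx=-2]; result = -30; [idx=-1]; result = -45; [idx=0]; result = -45; [idx=1]; result = -30; shift = 9; return -54 — matching result -54.
Checked all 40 inputs in the declared domain: the outputs agree on every one.
verdict: equivalent


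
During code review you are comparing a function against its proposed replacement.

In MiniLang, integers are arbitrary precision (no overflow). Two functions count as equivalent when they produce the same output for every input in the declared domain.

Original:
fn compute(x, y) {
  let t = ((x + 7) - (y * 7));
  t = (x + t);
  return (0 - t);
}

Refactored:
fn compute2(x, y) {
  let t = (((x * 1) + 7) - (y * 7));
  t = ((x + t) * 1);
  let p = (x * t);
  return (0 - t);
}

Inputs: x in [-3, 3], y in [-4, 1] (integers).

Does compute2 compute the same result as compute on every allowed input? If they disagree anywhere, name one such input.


Comparing the listings, the differences include: arithmetic usage differs; local variable names differ; constant usage differs; statement counts differ.
As a probe, take x=0, y=-4: compute runs t = 35; t = 35; return -35; compute2 runs t = 35; t = 35; p = 0; return -35; both end at -35.
Checked all 42 inputs in the declared domain: the outputs agree on every one.
verdict: equivalent


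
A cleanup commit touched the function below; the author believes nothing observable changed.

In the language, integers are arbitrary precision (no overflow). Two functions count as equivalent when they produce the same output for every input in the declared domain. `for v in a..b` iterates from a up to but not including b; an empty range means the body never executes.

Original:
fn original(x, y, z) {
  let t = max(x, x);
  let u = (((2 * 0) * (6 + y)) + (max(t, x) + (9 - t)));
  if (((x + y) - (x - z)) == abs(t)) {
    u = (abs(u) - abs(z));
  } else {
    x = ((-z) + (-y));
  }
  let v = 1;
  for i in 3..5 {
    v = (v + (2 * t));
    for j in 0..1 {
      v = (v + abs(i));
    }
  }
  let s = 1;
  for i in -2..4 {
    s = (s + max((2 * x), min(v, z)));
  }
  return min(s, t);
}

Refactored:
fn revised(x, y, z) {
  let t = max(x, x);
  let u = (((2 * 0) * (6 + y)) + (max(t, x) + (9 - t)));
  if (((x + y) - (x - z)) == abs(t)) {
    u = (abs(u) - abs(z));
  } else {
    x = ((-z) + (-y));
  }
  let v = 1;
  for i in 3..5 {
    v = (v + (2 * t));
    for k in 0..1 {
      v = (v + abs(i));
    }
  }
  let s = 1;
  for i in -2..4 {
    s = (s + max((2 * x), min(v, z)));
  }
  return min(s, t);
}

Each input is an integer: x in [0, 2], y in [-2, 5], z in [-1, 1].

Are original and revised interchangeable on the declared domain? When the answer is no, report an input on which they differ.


The two are interchangeable: local variable names differ, and every declared input agrees.
Tracing x=2, y=3, z=0: original: t becomes 2; next u becomes 9; next (((x + y) - (x - z)) == abs(t)) evaluates to false; next x becomes -3; next v becomes 1; next at i=3:; next v becomes 5; next at j=0:; next v becomes 8; next at i=4:; next v becomes 12; next at j=0:; next v becomes 16; next s becomes 1; next at i=-2:; next s becomes 1; next at i=-1:; next s becomes 1; next at i=0:; next s becomes 1; next at i=1:; next s becomes 1; next at i=2:; next s becomes 1; next at i=3:; next s becomes 1; next final value 1 | revised: t becomes 2; next u becomes 9; next (((x + y) - (x - z)) == abs(t)) evaluates to false; next x becomes -3; next v becomes 1; next at i=3:; next v becomes 5; next at k=0:; next v becomes 8; next at i=4:; next v becomes 12; next at k=0:; next v becomes 16; next s becomes 1; next at i=-2:; next s becomes 1; next at i=-1:; next s becomes 1; next at i=0:; next s becomes 1; next at i=1:; next s becomes 1; next at i=2:; next s becomes 1; next at i=3:; next s becomes 1; next final value 1 — matching result 1.
Checked all 72 inputs in the declared domain: the outputs agree on every one.
verdict: equivalent


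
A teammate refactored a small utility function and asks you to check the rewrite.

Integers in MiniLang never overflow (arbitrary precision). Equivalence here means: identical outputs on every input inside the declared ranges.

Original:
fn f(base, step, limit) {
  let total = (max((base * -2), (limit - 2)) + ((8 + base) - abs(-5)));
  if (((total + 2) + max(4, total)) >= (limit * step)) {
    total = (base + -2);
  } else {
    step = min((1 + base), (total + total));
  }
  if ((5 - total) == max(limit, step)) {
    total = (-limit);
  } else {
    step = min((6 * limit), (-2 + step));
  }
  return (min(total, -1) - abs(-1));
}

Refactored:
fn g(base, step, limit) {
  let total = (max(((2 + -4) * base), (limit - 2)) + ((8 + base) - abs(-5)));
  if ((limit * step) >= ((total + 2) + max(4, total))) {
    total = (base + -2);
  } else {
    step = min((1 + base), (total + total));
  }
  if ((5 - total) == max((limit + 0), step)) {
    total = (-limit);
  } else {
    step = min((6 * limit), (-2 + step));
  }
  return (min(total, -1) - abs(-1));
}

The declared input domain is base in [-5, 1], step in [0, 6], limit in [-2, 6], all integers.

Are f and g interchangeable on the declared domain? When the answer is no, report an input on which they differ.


At base=-5, step=0, limit=-2: f gives -8, g gives -2.
verdict: not equivalent; witness: base=-5, step=0, limit=-2


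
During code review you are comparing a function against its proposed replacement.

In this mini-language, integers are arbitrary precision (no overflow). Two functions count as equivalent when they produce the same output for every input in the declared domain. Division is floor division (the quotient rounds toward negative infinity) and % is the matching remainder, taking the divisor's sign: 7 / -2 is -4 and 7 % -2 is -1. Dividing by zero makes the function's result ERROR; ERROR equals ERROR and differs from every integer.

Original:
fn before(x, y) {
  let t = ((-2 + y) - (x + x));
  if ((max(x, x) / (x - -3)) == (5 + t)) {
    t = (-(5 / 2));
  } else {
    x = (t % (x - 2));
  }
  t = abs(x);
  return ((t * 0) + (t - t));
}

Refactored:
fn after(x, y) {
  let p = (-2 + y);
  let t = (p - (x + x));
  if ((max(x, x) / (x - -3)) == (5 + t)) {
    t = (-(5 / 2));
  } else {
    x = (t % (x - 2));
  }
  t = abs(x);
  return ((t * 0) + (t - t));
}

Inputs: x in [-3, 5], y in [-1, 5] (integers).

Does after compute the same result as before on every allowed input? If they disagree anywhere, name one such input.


The two versions differ — the changes include local variable names differ, statement counts differ.
As a probe, take x=-1, y=0: before runs t = 0; ((max(x, x) / (x - -3)) == (5 + t)) -> false; x = 0; t = 0; return 0; after runs p = -2; t = 0; ((max(x, x) / (x - -3)) == (5 + t)) -> false; x = 0; t = 0; return 0; both end at 0.
Every one of the 63 inputs gives matching results.
verdict: equivalent


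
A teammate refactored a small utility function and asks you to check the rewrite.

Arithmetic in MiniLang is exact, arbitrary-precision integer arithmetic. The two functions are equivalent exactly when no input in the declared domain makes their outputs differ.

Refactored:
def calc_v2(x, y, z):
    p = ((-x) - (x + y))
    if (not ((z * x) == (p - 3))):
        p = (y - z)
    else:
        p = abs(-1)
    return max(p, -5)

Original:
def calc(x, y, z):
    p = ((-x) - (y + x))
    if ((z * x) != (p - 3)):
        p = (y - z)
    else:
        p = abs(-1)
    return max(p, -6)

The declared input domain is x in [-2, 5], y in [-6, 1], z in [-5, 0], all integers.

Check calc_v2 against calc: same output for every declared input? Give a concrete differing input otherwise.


Run the pair on x=-2, y=-6, z=0.
calc: p=10, then ((z * x) != (p - 3)) is true, then p=-6, then returns -6
calc_v2: p=10, then (not ((z * x) == (p - 3))) is true, then p=-6, then returns -5
-6 != -5, so the rewrite changes behavior.
verdict: not equivalent; witness: x=-2, y=-6, z=0


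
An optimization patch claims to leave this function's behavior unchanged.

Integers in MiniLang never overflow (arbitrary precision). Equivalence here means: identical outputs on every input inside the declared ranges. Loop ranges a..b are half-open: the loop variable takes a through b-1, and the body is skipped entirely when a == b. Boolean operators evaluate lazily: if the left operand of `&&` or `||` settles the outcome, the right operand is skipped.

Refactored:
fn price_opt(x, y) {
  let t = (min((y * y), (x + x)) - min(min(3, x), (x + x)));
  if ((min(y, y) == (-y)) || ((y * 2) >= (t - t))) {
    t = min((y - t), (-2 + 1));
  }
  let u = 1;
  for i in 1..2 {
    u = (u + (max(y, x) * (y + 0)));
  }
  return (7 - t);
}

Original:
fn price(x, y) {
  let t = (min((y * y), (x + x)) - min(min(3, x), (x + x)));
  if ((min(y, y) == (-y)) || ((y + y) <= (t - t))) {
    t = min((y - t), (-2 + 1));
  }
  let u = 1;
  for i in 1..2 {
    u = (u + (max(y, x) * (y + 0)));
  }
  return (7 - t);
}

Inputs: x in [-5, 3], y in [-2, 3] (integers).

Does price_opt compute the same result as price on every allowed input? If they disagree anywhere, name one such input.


Take x=-5, y=-2.
price: t = 0; ((min(y, y) == (-y)) || ((y + y) <= (t - t))) -> true; t = -2; u = 1; [i=1]; u = 5; return 9
price_opt: t = 0; ((min(y, y) == (-y)) || ((y * 2) >= (t - t))) -> false; u = 1; [i=1]; u = 5; return 7
9 and 7 differ, so these are not the same function on this domain.
verdict: not equivalent; witness: x=-5, y=-2
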